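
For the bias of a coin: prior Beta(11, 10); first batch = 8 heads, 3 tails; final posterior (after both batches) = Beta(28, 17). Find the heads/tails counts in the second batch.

Sequential conjugate updates are equivalent to a single update on the pooled data, so total successes = posterior α − prior α and total failures = posterior β − prior β.
Total across both batches: 28−11=17 heads, 17−10=7 tails.
Subtract the first batch: 17−8=9 heads and 7−3=4 tails.

9 heads and 4 tails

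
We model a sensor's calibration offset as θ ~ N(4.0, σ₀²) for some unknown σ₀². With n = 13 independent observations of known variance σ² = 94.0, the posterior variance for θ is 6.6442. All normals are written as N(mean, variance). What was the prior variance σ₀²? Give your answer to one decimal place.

σ₀² = 81.9

For the Normal–Normal model with known σ², precisions add: τ_n = τ₀ + n/σ².
So 1/σ₀² = 1/6.6442 − 13/94.0 = 0.150507 − 0.138298 = 0.012209.
Hence σ₀² = 1/0.012209 ≈ 81.9.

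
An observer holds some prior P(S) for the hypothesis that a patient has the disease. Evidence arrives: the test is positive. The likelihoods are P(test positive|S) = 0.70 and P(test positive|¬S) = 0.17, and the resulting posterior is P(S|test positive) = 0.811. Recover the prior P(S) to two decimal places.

In odds form, posterior odds = prior odds × likelihood ratio, so prior odds = posterior odds ÷ LR.
Posterior odds = 0.811/(1−0.811) = 4.2910. LR = 0.70/0.17 = 4.1176.
Prior odds = 4.2910/4.1176 = 1.0421, so P(S) = 1.0421/(1+1.0421) ≈ 0.51.

P(S) = 0.51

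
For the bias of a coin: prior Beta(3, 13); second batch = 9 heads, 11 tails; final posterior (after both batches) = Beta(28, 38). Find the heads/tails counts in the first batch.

16 heads and 14 tails

Because Beta–binomial updating is additive in the counts, the combined data contributed (α_post−α_prior, β_post−β_prior) successes and failures.
Total across both batches: 28−3=25 heads, 38−13=25 tails.
Subtract the second batch: 25−9=16 heads and 25−11=14 tails.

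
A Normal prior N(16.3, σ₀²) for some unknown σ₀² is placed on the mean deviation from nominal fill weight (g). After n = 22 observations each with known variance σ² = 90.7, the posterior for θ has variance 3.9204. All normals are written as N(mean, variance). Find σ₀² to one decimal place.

For the Normal–Normal model with known σ², precisions add: τ_n = τ₀ + n/σ².
So 1/σ₀² = 1/3.9204 − 22/90.7 = 0.255076 − 0.242558 = 0.012518.
Hence σ₀² = 1/0.012518 ≈ 79.9.

σ₀² = 79.9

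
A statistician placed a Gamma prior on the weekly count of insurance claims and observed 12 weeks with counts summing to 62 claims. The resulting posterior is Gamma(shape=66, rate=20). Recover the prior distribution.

Gamma(shape=4, rate=8)

A Gamma(α, β) prior (rate parametrization) on a Poisson rate with n observations summing to S gives posterior Gamma(α+S, β+n).
So α = 66 − 62 = 4 and β = 20 − 12 = 8.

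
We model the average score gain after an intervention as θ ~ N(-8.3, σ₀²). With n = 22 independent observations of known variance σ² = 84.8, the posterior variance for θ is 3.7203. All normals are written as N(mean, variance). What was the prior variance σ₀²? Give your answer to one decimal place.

Posterior precision equals prior precision plus data precision: 1/σ_n² = 1/σ₀² + n/σ².
So 1/σ₀² = 1/3.7203 − 22/84.8 = 0.268796 − 0.259434 = 0.009362.
Hence σ₀² = 1/0.009362 ≈ 106.8.

σ₀² = 106.8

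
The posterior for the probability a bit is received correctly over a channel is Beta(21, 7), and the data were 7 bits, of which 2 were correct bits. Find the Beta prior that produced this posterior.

Beta(19, 2)

Beta is conjugate to the binomial likelihood: posterior = Beta(α+s, β+f).
So α = 21 − 2 = 19 and β = 7 − 5 = 2.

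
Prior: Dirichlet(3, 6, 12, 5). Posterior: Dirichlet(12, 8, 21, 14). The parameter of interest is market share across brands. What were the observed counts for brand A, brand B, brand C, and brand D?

counts (9, 2, 9, 9)

For a Dirichlet(α) prior with multinomial counts c, the posterior is Dirichlet(α + c) componentwise.
Counts are posterior − prior componentwise: 12−3=9, 8−6=2, 21−12=9, 14−5=9.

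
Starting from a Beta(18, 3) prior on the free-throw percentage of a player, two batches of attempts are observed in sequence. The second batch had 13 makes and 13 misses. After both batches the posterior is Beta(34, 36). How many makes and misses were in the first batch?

3 makes and 20 misses

Sequential conjugate updates are equivalent to a single update on the pooled data, so total successes = posterior α − prior α and total failures = posterior β − prior β.
Total across both batches: 34−18=16 makes, 36−3=33 misses.
Subtract the second batch: 16−13=3 makes and 33−13=20 misses.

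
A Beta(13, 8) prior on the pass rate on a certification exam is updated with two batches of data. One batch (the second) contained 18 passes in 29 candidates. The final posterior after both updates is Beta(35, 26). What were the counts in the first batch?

4 passes and 7 failures

Because Beta–binomial updating is additive in the counts, the combined data contributed (α_post−α_prior, β_post−β_prior) successes and failures.
Total across both batches: 35−13=22 passes, 26−8=18 failures.
Subtract the second batch: 22−18=4 passes and 18−11=7 failures.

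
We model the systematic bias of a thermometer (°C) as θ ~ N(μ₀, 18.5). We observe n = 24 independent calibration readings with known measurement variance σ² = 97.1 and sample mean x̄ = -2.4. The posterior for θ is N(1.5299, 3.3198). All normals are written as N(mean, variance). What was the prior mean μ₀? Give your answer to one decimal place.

μ₀ = 19.5

With known observation variance, the Normal–Normal posterior has precision τ_n = τ₀ + n/σ² and mean μ_n = (τ₀μ₀ + (n/σ²)x̄)/τ_n.
Here τ₀ = 1/18.5 = 0.054054 and τ_data = 24/97.1 = 0.247168, so τ_n = 0.301222.
Rearranging for μ₀: μ₀ = (μ_n·τ_n − τ_data·x̄)/τ₀ = (1.5299·0.301222 − 0.247168·-2.4) / 0.054054 = 1.054043/0.054054 ≈ 19.5.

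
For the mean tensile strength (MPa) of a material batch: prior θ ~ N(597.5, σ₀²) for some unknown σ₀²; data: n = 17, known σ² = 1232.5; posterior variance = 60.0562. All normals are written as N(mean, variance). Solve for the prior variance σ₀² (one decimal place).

σ₀² = 349.9

Posterior precision equals prior precision plus data precision: 1/σ_n² = 1/σ₀² + n/σ².
So 1/σ₀² = 1/60.0562 − 17/1232.5 = 0.016651 − 0.013793 = 0.002858.
Hence σ₀² = 1/0.002858 ≈ 349.9.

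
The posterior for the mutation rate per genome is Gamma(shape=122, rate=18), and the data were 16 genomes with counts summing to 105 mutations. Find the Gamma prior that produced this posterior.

A Gamma(α, β) prior (rate parametrization) on a Poisson rate with n observations summing to S gives posterior Gamma(α+S, β+n).
So α = 122 − 105 = 17 and β = 18 − 16 = 2.

Gamma(shape=17, rate=2)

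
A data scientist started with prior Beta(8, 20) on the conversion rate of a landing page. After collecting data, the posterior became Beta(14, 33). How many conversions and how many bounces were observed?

Under Beta–binomial conjugacy the posterior parameters are (a+s, b+f).
Match parameters: s=14−8=6, f=33−20=13.

6 conversions and 13 bounces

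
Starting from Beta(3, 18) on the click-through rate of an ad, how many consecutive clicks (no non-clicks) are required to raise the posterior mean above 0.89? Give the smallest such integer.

k = 143

After k clicks and 0 non-clicks the posterior is Beta(3+k, 18), with mean (3+k)/(3+18+k).
Set (3+k)/(21+k) > 0.89 and solve: k > (0.89·21 − 3)/(1 − 0.89) = 142.636.
The smallest integer exceeding 142.636 is 143, and checking k=143: (146)/(164) = 0.8902 > 0.89.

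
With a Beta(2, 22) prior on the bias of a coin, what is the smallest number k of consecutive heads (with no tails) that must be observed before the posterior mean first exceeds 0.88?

After k heads and 0 tails the posterior is Beta(2+k, 22), with mean (2+k)/(2+22+k).
Set (2+k)/(24+k) > 0.88 and solve: k > (0.88·24 − 2)/(1 − 0.88) = 159.333.
The smallest integer exceeding 159.333 is 160, and checking k=160: (162)/(184) = 0.8804 > 0.88.

k = 160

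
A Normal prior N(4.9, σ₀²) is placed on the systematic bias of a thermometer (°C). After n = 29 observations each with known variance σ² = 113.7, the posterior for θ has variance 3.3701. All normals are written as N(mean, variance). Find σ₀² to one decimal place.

σ₀² = 24.0

Posterior precision equals prior precision plus data precision: 1/σ_n² = 1/σ₀² + n/σ².
So 1/σ₀² = 1/3.3701 − 29/113.7 = 0.296727 − 0.255057 = 0.041670.
Hence σ₀² = 1/0.041670 ≈ 24.0.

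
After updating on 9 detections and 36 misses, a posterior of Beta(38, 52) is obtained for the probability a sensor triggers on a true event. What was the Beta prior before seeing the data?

Beta(29, 16)

Beta is conjugate to the binomial likelihood: posterior = Beta(a+s, b+f).
So a = 38 − 9 = 29 and b = 52 − 36 = 16.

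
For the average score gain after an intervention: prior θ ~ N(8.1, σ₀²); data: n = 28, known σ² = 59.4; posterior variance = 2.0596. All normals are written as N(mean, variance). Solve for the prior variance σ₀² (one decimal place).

Posterior precision equals prior precision plus data precision: 1/σ_n² = 1/σ₀² + n/σ².
So 1/σ₀² = 1/2.0596 − 28/59.4 = 0.485531 − 0.471380 = 0.014151.
Hence σ₀² = 1/0.014151 ≈ 70.7.

σ₀² = 70.7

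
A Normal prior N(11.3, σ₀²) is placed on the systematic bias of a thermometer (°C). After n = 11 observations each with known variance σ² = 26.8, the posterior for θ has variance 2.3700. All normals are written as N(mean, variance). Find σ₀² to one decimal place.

σ₀² = 87.0

For the Normal–Normal model with known σ², precisions add: τ_n = τ₀ + n/σ².
So 1/σ₀² = 1/2.3700 − 11/26.8 = 0.421941 − 0.410448 = 0.011493.
Hence σ₀² = 1/0.011493 ≈ 87.0.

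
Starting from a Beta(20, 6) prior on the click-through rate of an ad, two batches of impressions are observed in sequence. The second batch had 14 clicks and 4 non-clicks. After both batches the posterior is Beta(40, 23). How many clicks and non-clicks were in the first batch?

Because Beta–binomial updating is additive in the counts, the combined data contributed (α_post−α_prior, β_post−β_prior) successes and failures.
Total across both batches: 40−20=20 clicks, 23−6=17 non-clicks.
Subtract the second batch: 20−14=6 clicks and 17−4=13 non-clicks.

6 clicks and 13 non-clicks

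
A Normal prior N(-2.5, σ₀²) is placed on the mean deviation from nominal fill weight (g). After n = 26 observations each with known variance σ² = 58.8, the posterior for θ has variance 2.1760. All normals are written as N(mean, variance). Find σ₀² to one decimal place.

σ₀² = 57.5

Posterior precision equals prior precision plus data precision: 1/σ_n² = 1/σ₀² + n/σ².
So 1/σ₀² = 1/2.1760 − 26/58.8 = 0.459559 − 0.442177 = 0.017382.
Hence σ₀² = 1/0.017382 ≈ 57.5.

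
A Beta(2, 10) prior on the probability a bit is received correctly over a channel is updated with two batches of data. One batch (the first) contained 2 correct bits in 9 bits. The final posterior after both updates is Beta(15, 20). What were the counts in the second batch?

Because Beta–binomial updating is additive in the counts, the combined data contributed (α_post−α_prior, β_post−β_prior) successes and failures.
Total across both batches: 15−2=13 correct bits, 20−10=10 errors.
Subtract the first batch: 13−2=11 correct bits and 10−7=3 errors.

11 correct bits and 3 errors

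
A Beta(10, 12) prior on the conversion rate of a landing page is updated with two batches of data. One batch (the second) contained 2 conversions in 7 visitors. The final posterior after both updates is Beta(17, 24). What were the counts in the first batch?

5 conversions and 7 bounces

Because Beta–binomial updating is additive in the counts, the combined data contributed (α_post−α_prior, β_post−β_prior) successes and failures.
Total across both batches: 17−10=7 conversions, 24−12=12 bounces.
Subtract the second batch: 7−2=5 conversions and 12−5=7 bounces.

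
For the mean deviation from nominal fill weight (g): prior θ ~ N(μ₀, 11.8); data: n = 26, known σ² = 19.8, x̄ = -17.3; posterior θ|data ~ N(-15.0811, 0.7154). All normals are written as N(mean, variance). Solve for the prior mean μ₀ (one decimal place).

μ₀ = 19.3

The posterior mean is a precision-weighted average: μ_n = (τ₀μ₀ + τ_data·x̄)/(τ₀+τ_data), with τ₀=1/σ₀² and τ_data=n/σ².
Here τ₀ = 1/11.8 = 0.084746 and τ_data = 26/19.8 = 1.313131, so τ_n = 1.397877.
Rearranging for μ₀: μ₀ = (μ_n·τ_n − τ_data·x̄)/τ₀ = (-15.0811·1.397877 − 1.313131·-17.3) / 0.084746 = 1.635643/0.084746 ≈ 19.3.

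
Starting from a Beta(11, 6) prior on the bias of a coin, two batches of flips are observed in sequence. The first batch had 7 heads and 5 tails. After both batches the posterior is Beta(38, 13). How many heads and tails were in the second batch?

20 heads and 2 tails

Sequential conjugate updates are equivalent to a single update on the pooled data, so total successes = posterior α − prior α and total failures = posterior β − prior β.
Total across both batches: 38−11=27 heads, 13−6=7 tails.
Subtract the first batch: 27−7=20 heads and 7−5=2 tails.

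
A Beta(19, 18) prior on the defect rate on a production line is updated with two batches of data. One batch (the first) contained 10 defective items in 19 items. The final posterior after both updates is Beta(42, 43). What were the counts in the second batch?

13 defective items and 16 good items

Because Beta–binomial updating is additive in the counts, the combined data contributed (α_post−α_prior, β_post−β_prior) successes and failures.
Total across both batches: 42−19=23 defective items, 43−18=25 good items.
Subtract the first batch: 23−10=13 defective items and 25−9=16 good items.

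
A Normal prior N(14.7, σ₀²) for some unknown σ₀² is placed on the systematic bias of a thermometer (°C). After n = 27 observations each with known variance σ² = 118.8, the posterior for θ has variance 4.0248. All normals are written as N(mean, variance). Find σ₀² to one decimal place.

σ₀² = 47.2

Posterior precision equals prior precision plus data precision: 1/σ_n² = 1/σ₀² + n/σ².
So 1/σ₀² = 1/4.0248 − 27/118.8 = 0.248460 − 0.227273 = 0.021187.
Hence σ₀² = 1/0.021187 ≈ 47.2.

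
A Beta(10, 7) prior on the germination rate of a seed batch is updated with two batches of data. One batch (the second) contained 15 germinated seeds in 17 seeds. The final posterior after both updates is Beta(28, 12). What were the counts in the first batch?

Because Beta–binomial updating is additive in the counts, the combined data contributed (α_post−α_prior, β_post−β_prior) successes and failures.
Total across both batches: 28−10=18 germinated seeds, 12−7=5 non-germinating seeds.
Subtract the second batch: 18−15=3 germinated seeds and 5−2=3 non-germinating seeds.

3 germinated seeds and 3 non-germinating seeds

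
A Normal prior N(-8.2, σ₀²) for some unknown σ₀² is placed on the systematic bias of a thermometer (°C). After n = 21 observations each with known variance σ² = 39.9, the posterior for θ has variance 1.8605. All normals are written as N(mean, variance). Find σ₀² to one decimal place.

For the Normal–Normal model with known σ², precisions add: τ_n = τ₀ + n/σ².
So 1/σ₀² = 1/1.8605 − 21/39.9 = 0.537490 − 0.526316 = 0.011174.
Hence σ₀² = 1/0.011174 ≈ 89.5.

σ₀² = 89.5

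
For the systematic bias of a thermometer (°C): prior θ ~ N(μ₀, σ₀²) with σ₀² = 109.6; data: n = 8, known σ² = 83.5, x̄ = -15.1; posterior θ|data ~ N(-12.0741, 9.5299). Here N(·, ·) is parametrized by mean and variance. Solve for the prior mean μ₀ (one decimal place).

With known observation variance, the Normal–Normal posterior has precision τ_n = τ₀ + n/σ² and mean μ_n = (τ₀μ₀ + (n/σ²)x̄)/τ_n.
Here τ₀ = 1/109.6 = 0.009124 and τ_data = 8/83.5 = 0.095808, so τ_n = 0.104932.
Rearranging for μ₀: μ₀ = (μ_n·τ_n − τ_data·x̄)/τ₀ = (-12.0741·0.104932 − 0.095808·-15.1) / 0.009124 = 0.179741/0.009124 ≈ 19.7.

μ₀ = 19.7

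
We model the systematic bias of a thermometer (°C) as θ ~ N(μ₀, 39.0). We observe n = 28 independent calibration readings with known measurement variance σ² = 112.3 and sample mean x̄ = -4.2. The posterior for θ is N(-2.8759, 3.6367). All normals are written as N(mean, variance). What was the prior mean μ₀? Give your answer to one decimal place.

The posterior mean is a precision-weighted average: μ_n = (τ₀μ₀ + τ_data·x̄)/(τ₀+τ_data), with τ₀=1/σ₀² and τ_data=n/σ².
Here τ₀ = 1/39.0 = 0.025641 and τ_data = 28/112.3 = 0.249332, so τ_n = 0.274973.
Rearranging for μ₀: μ₀ = (μ_n·τ_n − τ_data·x̄)/τ₀ = (-2.8759·0.274973 − 0.249332·-4.2) / 0.025641 = 0.256400/0.025641 ≈ 10.0.

μ₀ = 10.0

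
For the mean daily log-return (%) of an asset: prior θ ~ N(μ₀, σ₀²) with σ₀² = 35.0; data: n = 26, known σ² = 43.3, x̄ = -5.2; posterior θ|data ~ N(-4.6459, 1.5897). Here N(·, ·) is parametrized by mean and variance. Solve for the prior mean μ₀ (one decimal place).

The posterior mean is a precision-weighted average: μ_n = (τ₀μ₀ + τ_data·x̄)/(τ₀+τ_data), with τ₀=1/σ₀² and τ_data=n/σ².
Here τ₀ = 1/35.0 = 0.028571 and τ_data = 26/43.3 = 0.600462, so τ_n = 0.629033.
Rearranging for μ₀: μ₀ = (μ_n·τ_n − τ_data·x̄)/τ₀ = (-4.6459·0.629033 − 0.600462·-5.2) / 0.028571 = 0.199978/0.028571 ≈ 7.0.

μ₀ = 7.0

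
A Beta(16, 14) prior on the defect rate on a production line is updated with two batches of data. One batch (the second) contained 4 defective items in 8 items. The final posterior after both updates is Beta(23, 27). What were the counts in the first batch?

Sequential conjugate updates are equivalent to a single update on the pooled data, so total successes = posterior α − prior α and total failures = posterior β − prior β.
Total across both batches: 23−16=7 defective items, 27−14=13 good items.
Subtract the second batch: 7−4=3 defective items and 13−4=9 good items.

3 defective items and 9 good items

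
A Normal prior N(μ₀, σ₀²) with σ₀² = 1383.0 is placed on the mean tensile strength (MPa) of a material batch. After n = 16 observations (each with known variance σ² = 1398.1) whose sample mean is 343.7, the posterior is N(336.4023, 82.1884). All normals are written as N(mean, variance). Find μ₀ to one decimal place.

The posterior mean is a precision-weighted average: μ_n = (τ₀μ₀ + τ_data·x̄)/(τ₀+τ_data), with τ₀=1/σ₀² and τ_data=n/σ².
Here τ₀ = 1/1383.0 = 0.000723 and τ_data = 16/1398.1 = 0.011444, so τ_n = 0.012167.
Rearranging for μ₀: μ₀ = (μ_n·τ_n − τ_data·x̄)/τ₀ = (336.4023·0.012167 − 0.011444·343.7) / 0.000723 = 0.159704/0.000723 ≈ 220.9.

μ₀ = 220.9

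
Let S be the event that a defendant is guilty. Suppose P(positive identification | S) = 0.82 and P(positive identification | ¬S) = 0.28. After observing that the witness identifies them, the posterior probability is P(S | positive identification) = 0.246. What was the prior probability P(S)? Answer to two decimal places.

P(S) = 0.10

Bayes' rule in odds form gives O(S|E) = O(S)·[P(E|S)/P(E|¬S)], hence O(S) = O(S|E)/LR.
Posterior odds = 0.246/(1−0.246) = 0.3263. LR = 0.82/0.28 = 2.9286.
Prior odds = 0.3263/2.9286 = 0.1114, so P(S) = 0.1114/(1+0.1114) ≈ 0.10.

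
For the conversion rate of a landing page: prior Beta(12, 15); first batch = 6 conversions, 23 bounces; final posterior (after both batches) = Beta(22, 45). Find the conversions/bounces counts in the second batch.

Sequential conjugate updates are equivalent to a single update on the pooled data, so total successes = posterior α − prior α and total failures = posterior β − prior β.
Total across both batches: 22−12=10 conversions, 45−15=30 bounces.
Subtract the first batch: 10−6=4 conversions and 30−23=7 bounces.

4 conversions and 7 bounces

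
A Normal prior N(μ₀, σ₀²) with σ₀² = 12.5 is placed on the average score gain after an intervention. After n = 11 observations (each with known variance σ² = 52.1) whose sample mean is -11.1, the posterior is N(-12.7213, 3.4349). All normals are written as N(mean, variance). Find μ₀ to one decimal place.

The posterior mean is a precision-weighted average: μ_n = (τ₀μ₀ + τ_data·x̄)/(τ₀+τ_data), with τ₀=1/σ₀² and τ_data=n/σ².
Here τ₀ = 1/12.5 = 0.080000 and τ_data = 11/52.1 = 0.211132, so τ_n = 0.291132.
Rearranging for μ₀: μ₀ = (μ_n·τ_n − τ_data·x̄)/τ₀ = (-12.7213·0.291132 − 0.211132·-11.1) / 0.080000 = -1.360012/0.080000 ≈ -17.0.

μ₀ = -17.0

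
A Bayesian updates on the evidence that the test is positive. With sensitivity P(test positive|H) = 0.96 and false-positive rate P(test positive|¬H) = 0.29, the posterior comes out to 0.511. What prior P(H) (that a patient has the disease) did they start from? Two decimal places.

In odds form, posterior odds = prior odds × likelihood ratio, so prior odds = posterior odds ÷ LR.
Posterior odds = 0.511/(1−0.511) = 1.0450. LR = 0.96/0.29 = 3.3103.
Prior odds = 1.0450/3.3103 = 0.3157, so P(H) = 0.3157/(1+0.3157) ≈ 0.24.

P(H) = 0.24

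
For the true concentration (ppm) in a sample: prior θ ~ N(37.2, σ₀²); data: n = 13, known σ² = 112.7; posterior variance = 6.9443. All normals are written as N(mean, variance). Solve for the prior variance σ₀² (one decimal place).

σ₀² = 34.9

Posterior precision equals prior precision plus data precision: 1/σ_n² = 1/σ₀² + n/σ².
So 1/σ₀² = 1/6.9443 − 13/112.7 = 0.144003 − 0.115350 = 0.028653.
Hence σ₀² = 1/0.028653 ≈ 34.9.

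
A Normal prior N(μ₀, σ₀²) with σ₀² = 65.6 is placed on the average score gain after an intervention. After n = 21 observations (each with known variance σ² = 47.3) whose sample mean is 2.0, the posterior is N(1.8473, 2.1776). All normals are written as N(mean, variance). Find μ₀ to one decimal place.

The posterior mean is a precision-weighted average: μ_n = (τ₀μ₀ + τ_data·x̄)/(τ₀+τ_data), with τ₀=1/σ₀² and τ_data=n/σ².
Here τ₀ = 1/65.6 = 0.015244 and τ_data = 21/47.3 = 0.443975, so τ_n = 0.459219.
Rearranging for μ₀: μ₀ = (μ_n·τ_n − τ_data·x̄)/τ₀ = (1.8473·0.459219 − 0.443975·2.0) / 0.015244 = -0.039635/0.015244 ≈ -2.6.

μ₀ = -2.6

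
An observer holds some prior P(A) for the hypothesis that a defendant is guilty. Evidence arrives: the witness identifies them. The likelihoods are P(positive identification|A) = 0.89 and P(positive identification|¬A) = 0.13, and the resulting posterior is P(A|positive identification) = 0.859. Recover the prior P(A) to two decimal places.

In odds form, posterior odds = prior odds × likelihood ratio, so prior odds = posterior odds ÷ LR.
Posterior odds = 0.859/(1−0.859) = 6.0922. LR = 0.89/0.13 = 6.8462.
Prior odds = 6.0922/6.8462 = 0.8899, so P(A) = 0.8899/(1+0.8899) ≈ 0.47.

P(A) = 0.47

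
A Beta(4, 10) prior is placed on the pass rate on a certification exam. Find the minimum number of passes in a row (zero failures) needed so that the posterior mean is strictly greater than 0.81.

k = 39

After k passes and 0 failures the posterior is Beta(4+k, 10), with mean (4+k)/(4+10+k).
Set (4+k)/(14+k) > 0.81 and solve: k > (0.81·14 − 4)/(1 − 0.81) = 38.632.
The smallest integer exceeding 38.632 is 39.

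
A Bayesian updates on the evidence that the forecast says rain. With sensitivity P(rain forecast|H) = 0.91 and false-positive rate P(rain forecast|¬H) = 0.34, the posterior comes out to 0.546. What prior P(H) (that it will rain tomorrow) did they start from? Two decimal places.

Bayes' rule in odds form gives O(H|E) = O(H)·[P(E|H)/P(E|¬H)], hence O(H) = O(H|E)/LR.
Posterior odds = 0.546/(1−0.546) = 1.2026. LR = 0.91/0.34 = 2.6765.
Prior odds = 1.2026/2.6765 = 0.4493, so P(H) = 0.4493/(1+0.4493) ≈ 0.31.

P(H) = 0.31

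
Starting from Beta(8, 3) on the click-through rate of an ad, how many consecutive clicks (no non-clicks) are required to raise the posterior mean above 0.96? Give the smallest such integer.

After k clicks and 0 non-clicks the posterior is Beta(8+k, 3), with mean (8+k)/(8+3+k).
Set (8+k)/(11+k) > 0.96 and solve: k > (0.96·11 − 8)/(1 − 0.96) = 64.000.
The smallest integer exceeding 64.000 is 65.

k = 65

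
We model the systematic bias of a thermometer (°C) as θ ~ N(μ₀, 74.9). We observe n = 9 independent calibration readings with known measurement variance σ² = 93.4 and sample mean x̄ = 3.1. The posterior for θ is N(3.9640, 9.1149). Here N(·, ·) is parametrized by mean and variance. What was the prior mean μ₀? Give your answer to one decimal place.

μ₀ = 10.2

With known observation variance, the Normal–Normal posterior has precision τ_n = τ₀ + n/σ² and mean μ_n = (τ₀μ₀ + (n/σ²)x̄)/τ_n.
Here τ₀ = 1/74.9 = 0.013351 and τ_data = 9/93.4 = 0.096360, so τ_n = 0.109711.
Rearranging for μ₀: μ₀ = (μ_n·τ_n − τ_data·x̄)/τ₀ = (3.9640·0.109711 − 0.096360·3.1) / 0.013351 = 0.136178/0.013351 ≈ 10.2.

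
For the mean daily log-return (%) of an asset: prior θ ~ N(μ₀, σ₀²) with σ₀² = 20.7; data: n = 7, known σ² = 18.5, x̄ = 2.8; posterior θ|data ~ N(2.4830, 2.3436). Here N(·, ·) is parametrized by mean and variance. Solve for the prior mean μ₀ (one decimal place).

μ₀ = 0.0

The posterior mean is a precision-weighted average: μ_n = (τ₀μ₀ + τ_data·x̄)/(τ₀+τ_data), with τ₀=1/σ₀² and τ_data=n/σ².
Here τ₀ = 1/20.7 = 0.048309 and τ_data = 7/18.5 = 0.378378, so τ_n = 0.426687.
Rearranging for μ₀: μ₀ = (μ_n·τ_n − τ_data·x̄)/τ₀ = (2.4830·0.426687 − 0.378378·2.8) / 0.048309 = 0.000005/0.048309 ≈ 0.0.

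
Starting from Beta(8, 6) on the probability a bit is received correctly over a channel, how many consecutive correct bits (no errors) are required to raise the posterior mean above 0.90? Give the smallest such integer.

k = 47

After k correct bits and 0 errors the posterior is Beta(8+k, 6), with mean (8+k)/(8+6+k).
Set (8+k)/(14+k) > 0.90 and solve: k > (0.90·14 − 8)/(1 − 0.90) = 46.000.
The smallest integer exceeding 46.000 is 47.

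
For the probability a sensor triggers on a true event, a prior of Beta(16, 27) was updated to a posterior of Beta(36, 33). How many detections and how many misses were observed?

20 detections and 6 misses

Beta is conjugate to the binomial likelihood: posterior = Beta(α+s, β+f).
So s = 36 − 16 = 20 and f = 33 − 27 = 6.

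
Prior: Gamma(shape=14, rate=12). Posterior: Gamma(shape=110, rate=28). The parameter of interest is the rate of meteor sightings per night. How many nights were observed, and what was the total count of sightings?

n = 16 nights with total 96 sightings

Gamma–Poisson conjugacy: posterior shape = α + Σxᵢ, posterior rate = β + n.
Matching: Σxᵢ = 110 − 14 = 96 and n = 28 − 12 = 16.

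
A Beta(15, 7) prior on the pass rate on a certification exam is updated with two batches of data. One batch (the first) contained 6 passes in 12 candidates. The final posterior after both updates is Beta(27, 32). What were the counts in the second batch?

6 passes and 19 failures

Sequential conjugate updates are equivalent to a single update on the pooled data, so total successes = posterior α − prior α and total failures = posterior β − prior β.
Total across both batches: 27−15=12 passes, 32−7=25 failures.
Subtract the first batch: 12−6=6 passes and 25−6=19 failures.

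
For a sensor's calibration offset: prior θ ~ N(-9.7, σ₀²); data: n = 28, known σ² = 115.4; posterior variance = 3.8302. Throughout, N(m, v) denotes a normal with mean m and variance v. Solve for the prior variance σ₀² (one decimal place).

σ₀² = 54.2

Posterior precision equals prior precision plus data precision: 1/σ_n² = 1/σ₀² + n/σ².
So 1/σ₀² = 1/3.8302 − 28/115.4 = 0.261083 − 0.242634 = 0.018449.
Hence σ₀² = 1/0.018449 ≈ 54.2.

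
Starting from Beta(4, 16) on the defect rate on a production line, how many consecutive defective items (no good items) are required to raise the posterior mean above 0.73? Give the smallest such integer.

k = 40

After k defective items and 0 good items the posterior is Beta(4+k, 16), with mean (4+k)/(4+16+k).
Set (4+k)/(20+k) > 0.73 and solve: k > (0.73·20 − 4)/(1 − 0.73) = 39.259.
The smallest integer exceeding 39.259 is 40.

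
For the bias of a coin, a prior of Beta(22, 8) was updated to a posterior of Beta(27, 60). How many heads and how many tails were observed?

5 heads and 52 tails

Under Beta–binomial conjugacy the posterior parameters are (α+s, β+f).
Match parameters: s=27−22=5, f=60−8=52.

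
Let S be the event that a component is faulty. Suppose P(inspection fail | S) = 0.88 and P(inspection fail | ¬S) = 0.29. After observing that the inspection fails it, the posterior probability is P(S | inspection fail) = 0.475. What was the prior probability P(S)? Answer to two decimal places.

P(S) = 0.23

In odds form, posterior odds = prior odds × likelihood ratio, so prior odds = posterior odds ÷ LR.
Posterior odds = 0.475/(1−0.475) = 0.9048. LR = 0.88/0.29 = 3.0345.
Prior odds = 0.9048/3.0345 = 0.2982, so P(S) = 0.2982/(1+0.2982) ≈ 0.23.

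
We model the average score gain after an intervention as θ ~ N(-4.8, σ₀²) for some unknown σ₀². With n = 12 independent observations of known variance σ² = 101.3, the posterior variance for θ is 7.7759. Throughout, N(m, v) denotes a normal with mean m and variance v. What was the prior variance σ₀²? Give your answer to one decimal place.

For the Normal–Normal model with known σ², precisions add: τ_n = τ₀ + n/σ².
So 1/σ₀² = 1/7.7759 − 12/101.3 = 0.128602 − 0.118460 = 0.010142.
Hence σ₀² = 1/0.010142 ≈ 98.6.

σ₀² = 98.6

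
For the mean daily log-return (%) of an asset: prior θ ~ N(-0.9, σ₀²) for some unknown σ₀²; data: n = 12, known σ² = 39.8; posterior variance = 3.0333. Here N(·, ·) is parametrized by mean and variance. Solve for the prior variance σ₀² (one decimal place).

σ₀² = 35.5

For the Normal–Normal model with known σ², precisions add: τ_n = τ₀ + n/σ².
So 1/σ₀² = 1/3.0333 − 12/39.8 = 0.329674 − 0.301508 = 0.028166.
Hence σ₀² = 1/0.028166 ≈ 35.5.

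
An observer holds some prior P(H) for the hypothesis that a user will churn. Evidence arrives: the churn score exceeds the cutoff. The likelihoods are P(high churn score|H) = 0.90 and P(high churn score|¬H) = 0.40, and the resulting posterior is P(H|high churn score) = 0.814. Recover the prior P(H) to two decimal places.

In odds form, posterior odds = prior odds × likelihood ratio, so prior odds = posterior odds ÷ LR.
Posterior odds = 0.814/(1−0.814) = 4.3763. LR = 0.90/0.40 = 2.2500.
Prior odds = 4.3763/2.2500 = 1.9450, so P(H) = 1.9450/(1+1.9450) ≈ 0.66.

P(H) = 0.66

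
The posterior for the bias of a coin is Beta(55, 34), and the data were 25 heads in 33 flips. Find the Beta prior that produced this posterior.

Beta(30, 26)

A Beta(α, β) prior with s successes and f failures in binomial data gives a Beta(α+s, β+f) posterior.
So α = 55 − 25 = 30 and β = 34 − 8 = 26.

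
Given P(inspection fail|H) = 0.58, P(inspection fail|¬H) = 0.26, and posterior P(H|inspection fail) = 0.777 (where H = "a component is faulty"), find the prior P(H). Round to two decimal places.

In odds form, posterior odds = prior odds × likelihood ratio, so prior odds = posterior odds ÷ LR.
Posterior odds = 0.777/(1−0.777) = 3.4843. LR = 0.58/0.26 = 2.2308.
Prior odds = 3.4843/2.2308 = 1.5619, so P(H) = 1.5619/(1+1.5619) ≈ 0.61.

P(H) = 0.61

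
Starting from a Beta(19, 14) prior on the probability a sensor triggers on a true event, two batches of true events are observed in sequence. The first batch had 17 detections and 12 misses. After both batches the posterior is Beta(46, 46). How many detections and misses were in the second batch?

Because Beta–binomial updating is additive in the counts, the combined data contributed (α_post−α_prior, β_post−β_prior) successes and failures.
Total across both batches: 46−19=27 detections, 46−14=32 misses.
Subtract the first batch: 27−17=10 detections and 32−12=20 misses.

10 detections and 20 misses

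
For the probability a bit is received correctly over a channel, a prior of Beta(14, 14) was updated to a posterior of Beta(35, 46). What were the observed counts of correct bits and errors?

Under Beta–binomial conjugacy the posterior parameters are (α+s, β+f).
So s = 35 − 14 = 21 and f = 46 − 14 = 32.

21 correct bits and 32 errors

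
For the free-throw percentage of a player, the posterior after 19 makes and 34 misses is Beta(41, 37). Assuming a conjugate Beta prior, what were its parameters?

Beta(22, 3)

A Beta(α, β) prior with s successes and f failures in binomial data gives a Beta(α+s, β+f) posterior.
So α = 41 − 19 = 22 and β = 37 − 34 = 3.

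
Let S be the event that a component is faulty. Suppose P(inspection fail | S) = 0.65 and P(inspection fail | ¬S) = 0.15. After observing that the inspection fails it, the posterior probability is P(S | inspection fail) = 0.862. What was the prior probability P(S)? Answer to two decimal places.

P(S) = 0.59

In odds form, posterior odds = prior odds × likelihood ratio, so prior odds = posterior odds ÷ LR.
Posterior odds = 0.862/(1−0.862) = 6.2464. LR = 0.65/0.15 = 4.3333.
Prior odds = 6.2464/4.3333 = 1.4415, so P(S) = 1.4415/(1+1.4415) ≈ 0.59.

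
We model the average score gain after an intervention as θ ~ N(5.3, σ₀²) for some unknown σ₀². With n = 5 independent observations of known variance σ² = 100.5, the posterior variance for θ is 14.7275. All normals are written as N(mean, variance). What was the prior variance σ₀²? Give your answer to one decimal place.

σ₀² = 55.1

Posterior precision equals prior precision plus data precision: 1/σ_n² = 1/σ₀² + n/σ².
So 1/σ₀² = 1/14.7275 − 5/100.5 = 0.067900 − 0.049751 = 0.018149.
Hence σ₀² = 1/0.018149 ≈ 55.1.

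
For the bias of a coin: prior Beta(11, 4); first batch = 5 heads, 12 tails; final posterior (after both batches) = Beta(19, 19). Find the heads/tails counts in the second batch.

3 heads and 3 tails

Because Beta–binomial updating is additive in the counts, the combined data contributed (α_post−α_prior, β_post−β_prior) successes and failures.
Total across both batches: 19−11=8 heads, 19−4=15 tails.
Subtract the first batch: 8−5=3 heads and 15−12=3 tails.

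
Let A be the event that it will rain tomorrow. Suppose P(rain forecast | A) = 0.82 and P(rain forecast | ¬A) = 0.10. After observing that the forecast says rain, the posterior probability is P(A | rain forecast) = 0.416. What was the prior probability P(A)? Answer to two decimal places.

P(A) = 0.08

In odds form, posterior odds = prior odds × likelihood ratio, so prior odds = posterior odds ÷ LR.
Posterior odds = 0.416/(1−0.416) = 0.7123. LR = 0.82/0.10 = 8.2000.
Prior odds = 0.7123/8.2000 = 0.0869, so P(A) = 0.0869/(1+0.0869) ≈ 0.08.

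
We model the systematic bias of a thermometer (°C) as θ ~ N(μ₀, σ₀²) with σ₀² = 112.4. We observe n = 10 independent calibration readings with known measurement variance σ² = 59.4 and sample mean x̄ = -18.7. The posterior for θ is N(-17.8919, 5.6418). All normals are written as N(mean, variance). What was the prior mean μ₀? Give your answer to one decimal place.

The posterior mean is a precision-weighted average: μ_n = (τ₀μ₀ + τ_data·x̄)/(τ₀+τ_data), with τ₀=1/σ₀² and τ_data=n/σ².
Here τ₀ = 1/112.4 = 0.008897 and τ_data = 10/59.4 = 0.168350, so τ_n = 0.177247.
Rearranging for μ₀: μ₀ = (μ_n·τ_n − τ_data·x̄)/τ₀ = (-17.8919·0.177247 − 0.168350·-18.7) / 0.008897 = -0.023141/0.008897 ≈ -2.6.

μ₀ = -2.6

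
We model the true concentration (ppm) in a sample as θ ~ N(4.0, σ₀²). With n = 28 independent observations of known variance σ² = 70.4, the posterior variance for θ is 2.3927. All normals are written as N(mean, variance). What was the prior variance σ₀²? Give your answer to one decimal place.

σ₀² = 49.5

For the Normal–Normal model with known σ², precisions add: τ_n = τ₀ + n/σ².
So 1/σ₀² = 1/2.3927 − 28/70.4 = 0.417938 − 0.397727 = 0.020211.
Hence σ₀² = 1/0.020211 ≈ 49.5.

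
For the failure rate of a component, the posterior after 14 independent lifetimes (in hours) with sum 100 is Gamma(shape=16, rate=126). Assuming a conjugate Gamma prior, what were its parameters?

Gamma–exponential conjugacy: posterior shape = α + n, posterior rate = β + Σtᵢ.
So α = 16 − 14 = 2 and β = 126 − 100 = 26.

Gamma(shape=2, rate=26)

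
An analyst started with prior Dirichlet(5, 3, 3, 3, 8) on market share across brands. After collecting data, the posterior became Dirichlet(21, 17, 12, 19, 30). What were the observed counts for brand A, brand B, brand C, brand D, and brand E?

counts (16, 14, 9, 16, 22)

For a Dirichlet(α) prior with multinomial counts c, the posterior is Dirichlet(α + c) componentwise.
Counts are posterior − prior componentwise: 21−5=16, 17−3=14, 12−3=9, 19−3=16, 30−8=22.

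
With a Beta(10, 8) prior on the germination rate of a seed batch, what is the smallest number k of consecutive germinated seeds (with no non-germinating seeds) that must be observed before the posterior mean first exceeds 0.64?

k = 5

After k germinated seeds and 0 non-germinating seeds the posterior is Beta(10+k, 8), with mean (10+k)/(10+8+k).
Set (10+k)/(18+k) > 0.64 and solve: k > (0.64·18 − 10)/(1 − 0.64) = 4.222.
The smallest integer exceeding 4.222 is 5.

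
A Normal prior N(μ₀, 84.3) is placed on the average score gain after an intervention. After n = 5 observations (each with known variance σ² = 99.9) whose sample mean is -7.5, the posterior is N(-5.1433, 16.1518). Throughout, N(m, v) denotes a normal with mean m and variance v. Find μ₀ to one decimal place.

μ₀ = 4.8

The posterior mean is a precision-weighted average: μ_n = (τ₀μ₀ + τ_data·x̄)/(τ₀+τ_data), with τ₀=1/σ₀² and τ_data=n/σ².
Here τ₀ = 1/84.3 = 0.011862 and τ_data = 5/99.9 = 0.050050, so τ_n = 0.061912.
Rearranging for μ₀: μ₀ = (μ_n·τ_n − τ_data·x̄)/τ₀ = (-5.1433·0.061912 − 0.050050·-7.5) / 0.011862 = 0.056943/0.011862 ≈ 4.8.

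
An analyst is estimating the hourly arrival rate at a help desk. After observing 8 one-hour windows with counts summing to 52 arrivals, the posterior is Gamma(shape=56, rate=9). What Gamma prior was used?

A Gamma(α, β) prior (rate parametrization) on a Poisson rate with n observations summing to S gives posterior Gamma(α+S, β+n).
So α = 56 − 52 = 4 and β = 9 − 8 = 1.

Gamma(shape=4, rate=1)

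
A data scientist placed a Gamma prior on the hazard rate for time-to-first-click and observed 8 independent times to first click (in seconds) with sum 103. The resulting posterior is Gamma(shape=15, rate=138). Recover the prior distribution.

Gamma(shape=7, rate=35)

Gamma–exponential conjugacy: posterior shape = α + n, posterior rate = β + Σtᵢ.
So α = 15 − 8 = 7 and β = 138 − 103 = 35.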